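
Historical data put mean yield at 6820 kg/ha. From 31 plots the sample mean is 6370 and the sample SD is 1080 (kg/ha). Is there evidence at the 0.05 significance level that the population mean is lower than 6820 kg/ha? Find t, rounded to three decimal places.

H0: μ = 6820; H1: μ < 6820 (one-sample t-test, left-tailed).
t = (x̄ − μ₀)/(s/√n) = (6370 − 6820)/(1080/√31) = -2.320
df = n − 1 = 30
p-value = P(T ≤ -2.320) ≈ 0.0137
Since p ≈ 0.0137 < α = 0.05, reject H0; the evidence is statistically significant.

-2.320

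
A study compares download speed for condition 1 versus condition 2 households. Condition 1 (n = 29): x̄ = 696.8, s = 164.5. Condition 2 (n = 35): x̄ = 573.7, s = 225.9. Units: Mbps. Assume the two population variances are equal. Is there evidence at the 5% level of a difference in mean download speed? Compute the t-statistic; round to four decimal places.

2.4449

Let group 1 = condition 1, group 2 = condition 2. H0: μ_1 = μ_2; H1: μ_1 ≠ μ_2 (two-sample pooled-variance t-test, two-sided).
s_p² = [(29−1)·164.5² + (35−1)·225.9²]/(29+35−2) = 40205.4
t = (696.8 − 573.7)/√[40205.4·(1/29 + 1/35)] = 2.4449
df = n₁ + n₂ − 2 = 62
Two-sided p-value ≈ 0.017
Since p ≈ 0.017 < α = 0.05, reject H0; the data support H1.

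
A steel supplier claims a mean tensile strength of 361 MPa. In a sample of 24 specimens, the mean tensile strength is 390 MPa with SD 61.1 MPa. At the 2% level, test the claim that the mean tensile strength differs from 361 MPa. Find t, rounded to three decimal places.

2.325

H0: μ = 361; H1: μ ≠ 361 (one-sample t-test, two-sided).
t = (x̄ − μ₀)/(s/√n) = (390 − 361)/(61.1/√24) = 2.325
df = n − 1 = 23
Two-sided p-value ≈ 0.0292
Since p ≈ 0.0292 > α = 0.02, fail to reject H0; the evidence is not statistically significant.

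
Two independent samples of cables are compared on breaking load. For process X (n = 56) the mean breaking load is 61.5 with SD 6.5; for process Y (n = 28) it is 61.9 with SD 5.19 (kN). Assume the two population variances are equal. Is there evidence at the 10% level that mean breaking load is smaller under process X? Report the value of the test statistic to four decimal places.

Let group 1 = process X, group 2 = process Y. H0: μ_1 = μ_2; H1: μ_1 < μ_2 (two-sample pooled-variance t-test, left-tailed).
s_p² = [(56−1)·6.5² + (28−1)·5.19²]/(56+28−2) = 37.2076
t = (61.5 − 61.9)/√[37.2076·(1/56 + 1/28)] = -0.2833
df = n₁ + n₂ − 2 = 82
p-value = P(T ≤ -0.2833) ≈ 0.3888
Since p ≈ 0.3888 > α = 0.1, fail to reject H0; the data do not provide sufficient evidence against H0.

-0.2833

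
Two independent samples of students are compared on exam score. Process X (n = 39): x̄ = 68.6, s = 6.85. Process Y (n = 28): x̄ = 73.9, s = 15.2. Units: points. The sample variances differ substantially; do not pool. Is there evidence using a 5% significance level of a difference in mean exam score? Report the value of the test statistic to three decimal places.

-1.724

Let group 1 = process X, group 2 = process Y. H0: μ_1 = μ_2; H1: μ_1 ≠ μ_2 (Welch's two-sample t-test, two-sided).
t = (x̄_1 − x̄_2)/√(s_1²/n_1 + s_2²/n_2) = (68.6 − 73.9)/√(6.85²/39 + 15.2²/28) = -1.724
Welch–Satterthwaite df ≈ 34.92
Two-sided p-value ≈ 0.094
Since p ≈ 0.094 > α = 0.05, fail to reject H0; the data do not provide sufficient evidence against H0.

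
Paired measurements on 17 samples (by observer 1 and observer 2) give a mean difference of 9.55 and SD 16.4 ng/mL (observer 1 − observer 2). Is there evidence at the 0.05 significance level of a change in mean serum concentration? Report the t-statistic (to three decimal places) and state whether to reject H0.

t = 2.401; reject H0

H0: μ_d = 0; H1: μ_d ≠ 0 (paired t-test on the differences, two-sided).
t = d̄/(s_d/√n) = 9.55/(16.4/√17) = 2.401
df = n − 1 = 16
Two-sided p-value ≈ 0.029
Since p ≈ 0.029 < α = 0.05, reject H0; the evidence is statistically significant.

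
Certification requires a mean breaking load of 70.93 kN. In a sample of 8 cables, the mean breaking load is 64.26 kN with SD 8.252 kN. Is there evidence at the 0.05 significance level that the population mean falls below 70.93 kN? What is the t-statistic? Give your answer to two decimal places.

-2.29

H0: μ = 70.93; H1: μ < 70.93 (one-sample t-test, left-tailed).
t = (x̄ − μ₀)/(s/√n) = (64.26 − 70.93)/(8.252/√8) = -2.29
df = n − 1 = 7
p-value = P(T ≤ -2.29) ≈ 0.0281
Since p ≈ 0.0281 < α = 0.05, reject H0; the data support H1.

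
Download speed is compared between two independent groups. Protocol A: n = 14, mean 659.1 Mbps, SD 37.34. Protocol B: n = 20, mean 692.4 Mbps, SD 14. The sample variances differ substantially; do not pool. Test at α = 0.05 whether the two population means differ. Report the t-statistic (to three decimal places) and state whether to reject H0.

t = -3.184; reject H0

Let group 1 = protocol A, group 2 = protocol B. H0: μ_1 = μ_2; H1: μ_1 ≠ μ_2 (Welch's two-sample t-test, two-sided).
t = (x̄_1 − x̄_2)/√(s_1²/n_1 + s_2²/n_2) = (659.1 − 692.4)/√(37.34²/14 + 14²/20) = -3.184
Welch–Satterthwaite df ≈ 15.58
Two-sided p-value ≈ 0.0059
Since p ≈ 0.0059 < α = 0.05, reject H0; the data support H1.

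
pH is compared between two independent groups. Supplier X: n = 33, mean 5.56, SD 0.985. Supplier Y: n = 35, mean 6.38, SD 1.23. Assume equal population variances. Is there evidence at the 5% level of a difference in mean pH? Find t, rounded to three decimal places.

-3.023

Let group 1 = supplier X, group 2 = supplier Y. H0: μ_1 = μ_2; H1: μ_1 ≠ μ_2 (two-sample pooled-variance t-test, two-sided).
s_p² = [(33−1)·0.985² + (35−1)·1.23²]/(33+35−2) = 1.24978
t = (5.56 − 6.38)/√[1.24978·(1/33 + 1/35)] = -3.023
df = n₁ + n₂ − 2 = 66
Two-sided p-value ≈ 0.004
Since p ≈ 0.004 < α = 0.05, reject H0; the data support H1.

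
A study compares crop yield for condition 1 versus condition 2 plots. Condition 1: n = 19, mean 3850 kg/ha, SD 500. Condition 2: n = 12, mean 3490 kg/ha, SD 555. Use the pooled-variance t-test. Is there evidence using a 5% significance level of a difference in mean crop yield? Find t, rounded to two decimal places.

Let group 1 = condition 1, group 2 = condition 2. H0: μ_1 = μ_2; H1: μ_1 ≠ μ_2 (two-sample pooled-variance t-test, two-sided).
s_p² = [(19−1)·500² + (12−1)·555²]/(19+12−2) = 272009
t = (3850 − 3490)/√[272009·(1/19 + 1/12)] = 1.87
df = n₁ + n₂ − 2 = 29
Two-sided p-value ≈ 0.0713
Since p ≈ 0.0713 > α = 0.05, fail to reject H0; the data do not provide sufficient evidence against H0.

1.87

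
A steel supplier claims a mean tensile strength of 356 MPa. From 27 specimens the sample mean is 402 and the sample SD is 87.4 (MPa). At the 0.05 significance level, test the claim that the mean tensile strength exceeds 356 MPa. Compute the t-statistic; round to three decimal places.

H0: μ = 356; H1: μ > 356 (one-sample t-test, right-tailed).
t = (x̄ − μ₀)/(s/√n) = (402 − 356)/(87.4/√27) = 2.735
df = n − 1 = 26
p-value = P(T ≥ 2.735) ≈ 0.0055
Since p ≈ 0.0055 < α = 0.05, reject H0; the data support H1.

2.735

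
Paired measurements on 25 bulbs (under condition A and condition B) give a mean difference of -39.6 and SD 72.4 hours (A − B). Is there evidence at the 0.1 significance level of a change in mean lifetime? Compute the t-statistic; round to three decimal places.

H0: μ_d = 0; H1: μ_d ≠ 0 (paired t-test on the differences, two-sided).
t = d̄/(s_d/√n) = -39.6/(72.4/√25) = -2.735
df = n − 1 = 24
Two-sided p-value ≈ 0.012
Since p ≈ 0.012 < α = 0.1, reject H0; the data support H1.

-2.735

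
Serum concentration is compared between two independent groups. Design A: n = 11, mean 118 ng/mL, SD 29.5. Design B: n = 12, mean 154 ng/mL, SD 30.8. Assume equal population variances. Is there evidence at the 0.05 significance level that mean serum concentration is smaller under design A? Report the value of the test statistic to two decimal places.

Let group 1 = design A, group 2 = design B. H0: μ_1 = μ_2; H1: μ_1 < μ_2 (two-sample pooled-variance t-test, left-tailed).
s_p² = [(11−1)·29.5² + (12−1)·30.8²]/(11+12−2) = 911.311
t = (118 − 154)/√[911.311·(1/11 + 1/12)] = -2.86
df = n₁ + n₂ − 2 = 21
p-value = P(T ≤ -2.86) ≈ 0.0047
Since p ≈ 0.0047 < α = 0.05, reject H0; the evidence is statistically significant.

-2.86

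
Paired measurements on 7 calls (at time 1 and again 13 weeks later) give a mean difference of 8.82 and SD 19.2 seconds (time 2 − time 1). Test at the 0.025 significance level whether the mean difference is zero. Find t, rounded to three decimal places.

1.215

H0: μ_d = 0; H1: μ_d ≠ 0 (paired t-test on the differences, two-sided).
t = d̄/(s_d/√n) = 8.82/(19.2/√7) = 1.215
df = n − 1 = 6
Two-sided p-value ≈ 0.270
Since p ≈ 0.270 > α = 0.025, fail to reject H0; the evidence is not statistically significant.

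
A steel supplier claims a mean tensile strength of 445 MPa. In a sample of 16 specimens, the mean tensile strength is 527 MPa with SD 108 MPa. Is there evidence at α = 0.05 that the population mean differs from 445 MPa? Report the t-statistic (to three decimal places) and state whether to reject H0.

t = 3.037; reject H0

H0: μ = 445; H1: μ ≠ 445 (one-sample t-test, two-sided).
t = (x̄ − μ₀)/(s/√n) = (527 − 445)/(108/√16) = 3.037
df = n − 1 = 15
Two-sided p-value ≈ 0.008
Since p ≈ 0.008 < α = 0.05, reject H0; the evidence is statistically significant.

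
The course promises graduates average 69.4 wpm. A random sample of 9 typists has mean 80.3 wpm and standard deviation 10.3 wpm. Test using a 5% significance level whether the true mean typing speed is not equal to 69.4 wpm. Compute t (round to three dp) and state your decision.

H0: μ = 69.4; H1: μ ≠ 69.4 (one-sample t-test, two-sided).
t = (x̄ − μ₀)/(s/√n) = (80.3 − 69.4)/(10.3/√9) = 3.175
df = n − 1 = 8
Two-sided p-value ≈ 0.013
Since p ≈ 0.013 < α = 0.05, reject H0; the data support H1.

t = 3.175; reject H0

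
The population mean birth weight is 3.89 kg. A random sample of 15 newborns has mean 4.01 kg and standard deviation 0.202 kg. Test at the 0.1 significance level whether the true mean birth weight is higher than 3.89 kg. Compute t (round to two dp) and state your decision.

H0: μ = 3.89; H1: μ > 3.89 (one-sample t-test, right-tailed).
t = (x̄ − μ₀)/(s/√n) = (4.01 − 3.89)/(0.202/√15) = 2.30
df = n − 1 = 14
p-value = P(T ≥ 2.30) ≈ 0.0186
Since p ≈ 0.0186 < α = 0.1, reject H0; the evidence is statistically significant.

t = 2.30; reject H0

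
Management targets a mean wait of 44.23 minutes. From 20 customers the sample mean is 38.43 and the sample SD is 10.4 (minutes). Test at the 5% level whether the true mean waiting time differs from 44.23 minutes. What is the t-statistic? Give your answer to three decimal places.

-2.494

H0: μ = 44.23; H1: μ ≠ 44.23 (one-sample t-test, two-sided).
t = (x̄ − μ₀)/(s/√n) = (38.43 − 44.23)/(10.4/√20) = -2.494
df = n − 1 = 19
Two-sided p-value ≈ 0.022
Since p ≈ 0.022 < α = 0.05, reject H0; the evidence is statistically significant.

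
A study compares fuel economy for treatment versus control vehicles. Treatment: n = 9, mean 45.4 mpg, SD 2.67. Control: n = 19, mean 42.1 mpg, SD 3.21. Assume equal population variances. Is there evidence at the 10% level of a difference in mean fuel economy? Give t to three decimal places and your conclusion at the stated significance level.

t = 2.670; reject H0

Let group 1 = treatment, group 2 = control. H0: μ_1 = μ_2; H1: μ_1 ≠ μ_2 (two-sample pooled-variance t-test, two-sided).
s_p² = [(9−1)·2.67² + (19−1)·3.21²]/(9+19−2) = 9.32712
t = (45.4 − 42.1)/√[9.32712·(1/9 + 1/19)] = 2.670
df = n₁ + n₂ − 2 = 26
Two-sided p-value ≈ 0.0129
Since p ≈ 0.0129 < α = 0.1, reject H0; the data support H1.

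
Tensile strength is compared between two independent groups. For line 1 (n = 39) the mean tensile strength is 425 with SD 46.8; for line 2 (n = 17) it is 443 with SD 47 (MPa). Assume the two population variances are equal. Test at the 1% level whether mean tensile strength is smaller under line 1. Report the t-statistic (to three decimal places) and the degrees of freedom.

t = -1.322, df = 54

Let group 1 = line 1, group 2 = line 2. H0: μ_1 = μ_2; H1: μ_1 < μ_2 (two-sample pooled-variance t-test, left-tailed).
s_p² = [(39−1)·46.8² + (17−1)·47²]/(39+17−2) = 2195.8
t = (425 − 443)/√[2195.8·(1/39 + 1/17)] = -1.322
df = n₁ + n₂ − 2 = 54
p-value = P(T ≤ -1.322) ≈ 0.096
Since p ≈ 0.096 > α = 0.01, fail to reject H0; the evidence is not statistically significant.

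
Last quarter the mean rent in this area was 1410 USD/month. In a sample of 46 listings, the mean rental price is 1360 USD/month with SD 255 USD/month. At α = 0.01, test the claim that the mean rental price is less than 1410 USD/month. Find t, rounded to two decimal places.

H0: μ = 1410; H1: μ < 1410 (one-sample t-test, left-tailed).
t = (x̄ − μ₀)/(s/√n) = (1360 − 1410)/(255/√46) = -1.33
df = n − 1 = 45
p-value = P(T ≤ -1.33) ≈ 0.0951
Since p ≈ 0.0951 > α = 0.01, fail to reject H0; the data do not provide sufficient evidence against H0.

-1.33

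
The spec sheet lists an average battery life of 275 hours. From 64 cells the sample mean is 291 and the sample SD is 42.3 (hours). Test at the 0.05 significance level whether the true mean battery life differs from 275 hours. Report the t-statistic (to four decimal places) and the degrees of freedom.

H0: μ = 275; H1: μ ≠ 275 (one-sample t-test, two-sided).
t = (x̄ − μ₀)/(s/√n) = (291 − 275)/(42.3/√64) = 3.0260
df = n − 1 = 63
Two-sided p-value ≈ 0.0036
Since p ≈ 0.0036 < α = 0.05, reject H0; the data support H1.

t = 3.0260, df = 63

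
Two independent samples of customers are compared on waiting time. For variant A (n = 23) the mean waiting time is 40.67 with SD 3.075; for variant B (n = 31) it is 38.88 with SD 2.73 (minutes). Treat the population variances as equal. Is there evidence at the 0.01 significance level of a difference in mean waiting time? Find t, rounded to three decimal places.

Let group 1 = variant A, group 2 = variant B. H0: μ_1 = μ_2; H1: μ_1 ≠ μ_2 (two-sample pooled-variance t-test, two-sided).
s_p² = [(23−1)·3.075² + (31−1)·2.73²]/(23+31−2) = 8.30021
t = (40.67 − 38.88)/√[8.30021·(1/23 + 1/31)] = 2.258
df = n₁ + n₂ − 2 = 52
Two-sided p-value ≈ 0.028
Since p ≈ 0.028 > α = 0.01, fail to reject H0; the data do not provide sufficient evidence against H0.

2.258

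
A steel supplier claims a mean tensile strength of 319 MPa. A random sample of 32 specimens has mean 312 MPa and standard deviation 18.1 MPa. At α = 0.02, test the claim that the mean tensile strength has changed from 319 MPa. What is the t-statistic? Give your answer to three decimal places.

H0: μ = 319; H1: μ ≠ 319 (one-sample t-test, two-sided).
t = (x̄ − μ₀)/(s/√n) = (312 − 319)/(18.1/√32) = -2.188
df = n − 1 = 31
Two-sided p-value ≈ 0.0364
Since p ≈ 0.0364 > α = 0.02, fail to reject H0; the data do not provide sufficient evidence against H0.

-2.188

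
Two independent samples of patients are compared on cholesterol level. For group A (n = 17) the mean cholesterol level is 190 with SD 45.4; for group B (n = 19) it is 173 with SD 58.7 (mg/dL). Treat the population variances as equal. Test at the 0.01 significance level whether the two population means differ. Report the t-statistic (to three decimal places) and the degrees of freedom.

Let group 1 = group A, group 2 = group B. H0: μ_1 = μ_2; H1: μ_1 ≠ μ_2 (two-sample pooled-variance t-test, two-sided).
s_p² = [(17−1)·45.4² + (19−1)·58.7²]/(17+19−2) = 2794.15
t = (190 − 173)/√[2794.15·(1/17 + 1/19)] = 0.963
df = n₁ + n₂ − 2 = 34
Two-sided p-value ≈ 0.342
Since p ≈ 0.342 > α = 0.01, fail to reject H0; the evidence is not statistically significant.

t = 0.963, df = 34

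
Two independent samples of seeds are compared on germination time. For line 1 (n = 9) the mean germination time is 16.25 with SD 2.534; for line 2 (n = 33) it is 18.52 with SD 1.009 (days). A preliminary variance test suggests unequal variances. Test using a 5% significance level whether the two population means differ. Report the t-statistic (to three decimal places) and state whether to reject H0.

t = -2.631; reject H0

Let group 1 = line 1, group 2 = line 2. H0: μ_1 = μ_2; H1: μ_1 ≠ μ_2 (Welch's two-sample t-test, two-sided).
t = (x̄_1 − x̄_2)/√(s_1²/n_1 + s_2²/n_2) = (16.25 − 18.52)/√(2.534²/9 + 1.009²/33) = -2.631
Welch–Satterthwaite df ≈ 8.70
Two-sided p-value ≈ 0.028
Since p ≈ 0.028 < α = 0.05, reject H0; the evidence is statistically significant.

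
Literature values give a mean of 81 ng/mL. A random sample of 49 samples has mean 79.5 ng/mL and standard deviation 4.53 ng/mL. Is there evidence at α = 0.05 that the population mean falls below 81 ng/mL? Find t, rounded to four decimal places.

-2.3179

H0: μ = 81; H1: μ < 81 (one-sample t-test, left-tailed).
t = (x̄ − μ₀)/(s/√n) = (79.5 − 81)/(4.53/√49) = -2.3179
df = n − 1 = 48
p-value = P(T ≤ -2.3179) ≈ 0.012
Since p ≈ 0.012 < α = 0.05, reject H0; the data support H1.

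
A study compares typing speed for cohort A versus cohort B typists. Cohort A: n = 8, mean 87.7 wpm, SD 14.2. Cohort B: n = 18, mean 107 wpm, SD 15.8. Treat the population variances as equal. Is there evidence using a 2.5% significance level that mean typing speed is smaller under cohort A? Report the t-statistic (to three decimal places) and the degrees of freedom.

Let group 1 = cohort A, group 2 = cohort B. H0: μ_1 = μ_2; H1: μ_1 < μ_2 (two-sample pooled-variance t-test, left-tailed).
s_p² = [(8−1)·14.2² + (18−1)·15.8²]/(8+18−2) = 235.64
t = (87.7 − 107)/√[235.64·(1/8 + 1/18)] = -2.959
df = n₁ + n₂ − 2 = 24
p-value = P(T ≤ -2.959) ≈ 0.0034
Since p ≈ 0.0034 < α = 0.025, reject H0; the evidence is statistically significant.

t = -2.959, df = 24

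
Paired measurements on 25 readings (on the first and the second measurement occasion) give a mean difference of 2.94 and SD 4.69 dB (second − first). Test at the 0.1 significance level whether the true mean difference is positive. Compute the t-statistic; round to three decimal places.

H0: μ_d = 0; H1: μ_d > 0 (paired t-test on the differences, right-tailed).
t = d̄/(s_d/√n) = 2.94/(4.69/√25) = 3.134
df = n − 1 = 24
p-value = P(T ≥ 3.134) ≈ 0.0023
Since p ≈ 0.0023 < α = 0.1, reject H0; the evidence is statistically significant.

3.134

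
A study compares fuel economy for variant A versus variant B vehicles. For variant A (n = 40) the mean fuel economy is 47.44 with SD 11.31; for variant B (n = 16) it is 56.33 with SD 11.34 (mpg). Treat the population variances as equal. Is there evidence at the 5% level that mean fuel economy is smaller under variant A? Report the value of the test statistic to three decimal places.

Let group 1 = variant A, group 2 = variant B. H0: μ_1 = μ_2; H1: μ_1 < μ_2 (two-sample pooled-variance t-test, left-tailed).
s_p² = [(40−1)·11.31² + (16−1)·11.34²]/(40+16−2) = 128.105
t = (47.44 − 56.33)/√[128.105·(1/40 + 1/16)] = -2.655
df = n₁ + n₂ − 2 = 54
p-value = P(T ≤ -2.655) ≈ 0.005
Since p ≈ 0.005 < α = 0.05, reject H0; the data support H1.

-2.655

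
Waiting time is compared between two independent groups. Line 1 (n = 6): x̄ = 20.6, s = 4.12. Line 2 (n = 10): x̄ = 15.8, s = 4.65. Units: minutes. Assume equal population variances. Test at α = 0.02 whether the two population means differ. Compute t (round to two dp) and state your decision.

Let group 1 = line 1, group 2 = line 2. H0: μ_1 = μ_2; H1: μ_1 ≠ μ_2 (two-sample pooled-variance t-test, two-sided).
s_p² = [(6−1)·4.12² + (10−1)·4.65²]/(6+10−2) = 19.9625
t = (20.6 − 15.8)/√[19.9625·(1/6 + 1/10)] = 2.08
df = n₁ + n₂ − 2 = 14
Two-sided p-value ≈ 0.056
Since p ≈ 0.056 > α = 0.02, fail to reject H0; the data do not provide sufficient evidence against H0.

t = 2.08; fail to reject H0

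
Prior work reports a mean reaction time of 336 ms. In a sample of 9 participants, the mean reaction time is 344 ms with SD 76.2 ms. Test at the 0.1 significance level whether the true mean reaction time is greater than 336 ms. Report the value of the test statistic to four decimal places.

0.3150

H0: μ = 336; H1: μ > 336 (one-sample t-test, right-tailed).
t = (x̄ − μ₀)/(s/√n) = (344 − 336)/(76.2/√9) = 0.3150
df = n − 1 = 8
p-value = P(T ≥ 0.3150) ≈ 0.380
Since p ≈ 0.380 > α = 0.1, fail to reject H0; the evidence is not statistically significant.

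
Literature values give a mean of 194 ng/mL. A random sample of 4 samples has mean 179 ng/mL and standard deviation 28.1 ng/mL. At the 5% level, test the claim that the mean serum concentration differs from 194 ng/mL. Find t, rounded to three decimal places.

-1.068

H0: μ = 194; H1: μ ≠ 194 (one-sample t-test, two-sided).
t = (x̄ − μ₀)/(s/√n) = (179 − 194)/(28.1/√4) = -1.068
df = n − 1 = 3
Two-sided p-value ≈ 0.3640
Since p ≈ 0.3640 > α = 0.05, fail to reject H0; the data do not provide sufficient evidence against H0.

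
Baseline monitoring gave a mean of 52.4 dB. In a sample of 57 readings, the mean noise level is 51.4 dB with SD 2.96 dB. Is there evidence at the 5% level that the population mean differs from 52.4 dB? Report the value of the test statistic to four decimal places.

-2.5506

H0: μ = 52.4; H1: μ ≠ 52.4 (one-sample t-test, two-sided).
t = (x̄ − μ₀)/(s/√n) = (51.4 − 52.4)/(2.96/√57) = -2.5506
df = n − 1 = 56
Two-sided p-value ≈ 0.0135
Since p ≈ 0.0135 < α = 0.05, reject H0; the evidence is statistically significant.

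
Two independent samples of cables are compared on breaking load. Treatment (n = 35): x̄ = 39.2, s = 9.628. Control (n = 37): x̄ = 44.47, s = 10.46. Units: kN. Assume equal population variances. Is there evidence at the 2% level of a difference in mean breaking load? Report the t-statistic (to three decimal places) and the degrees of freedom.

t = -2.221, df = 70

Let group 1 = treatment, group 2 = control. H0: μ_1 = μ_2; H1: μ_1 ≠ μ_2 (two-sample pooled-variance t-test, two-sided).
s_p² = [(35−1)·9.628² + (37−1)·10.46²]/(35+37−2) = 101.294
t = (39.2 − 44.47)/√[101.294·(1/35 + 1/37)] = -2.221
df = n₁ + n₂ − 2 = 70
Two-sided p-value ≈ 0.0296
Since p ≈ 0.0296 > α = 0.02, fail to reject H0; the evidence is not statistically significant.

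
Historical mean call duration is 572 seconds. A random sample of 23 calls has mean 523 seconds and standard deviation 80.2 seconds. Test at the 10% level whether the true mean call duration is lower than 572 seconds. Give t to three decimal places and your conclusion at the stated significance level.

H0: μ = 572; H1: μ < 572 (one-sample t-test, left-tailed).
t = (x̄ − μ₀)/(s/√n) = (523 − 572)/(80.2/√23) = -2.930
df = n − 1 = 22
p-value = P(T ≤ -2.930) ≈ 0.0039
Since p ≈ 0.0039 < α = 0.1, reject H0; the data support H1.

t = -2.930; reject H0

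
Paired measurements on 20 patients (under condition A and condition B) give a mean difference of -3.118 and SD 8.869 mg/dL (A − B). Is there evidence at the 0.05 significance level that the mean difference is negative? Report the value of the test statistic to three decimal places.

H0: μ_d = 0; H1: μ_d < 0 (paired t-test on the differences, left-tailed).
t = d̄/(s_d/√n) = -3.118/(8.869/√20) = -1.572
df = n − 1 = 19
p-value = P(T ≤ -1.572) ≈ 0.0662
Since p ≈ 0.0662 > α = 0.05, fail to reject H0; the evidence is not statistically significant.

-1.572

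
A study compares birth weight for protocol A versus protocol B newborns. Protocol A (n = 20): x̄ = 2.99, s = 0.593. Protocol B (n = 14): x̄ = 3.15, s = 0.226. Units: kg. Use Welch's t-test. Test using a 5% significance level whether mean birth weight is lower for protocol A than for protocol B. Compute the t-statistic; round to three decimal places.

Let group 1 = protocol A, group 2 = protocol B. H0: μ_1 = μ_2; H1: μ_1 < μ_2 (Welch's two-sample t-test, left-tailed).
t = (x̄_1 − x̄_2)/√(s_1²/n_1 + s_2²/n_2) = (2.99 − 3.15)/√(0.593²/20 + 0.226²/14) = -1.098
Welch–Satterthwaite df ≈ 26.06
p-value = P(T ≤ -1.098) ≈ 0.1411
Since p ≈ 0.1411 > α = 0.05, fail to reject H0; the data do not provide sufficient evidence against H0.

-1.098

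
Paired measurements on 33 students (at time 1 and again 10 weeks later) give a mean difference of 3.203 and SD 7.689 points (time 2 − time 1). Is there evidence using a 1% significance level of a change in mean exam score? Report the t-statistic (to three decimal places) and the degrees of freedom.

H0: μ_d = 0; H1: μ_d ≠ 0 (paired t-test on the differences, two-sided).
t = d̄/(s_d/√n) = 3.203/(7.689/√33) = 2.393
df = n − 1 = 32
Two-sided p-value ≈ 0.023
Since p ≈ 0.023 > α = 0.01, fail to reject H0; the data do not provide sufficient evidence against H0.

t = 2.393, df = 32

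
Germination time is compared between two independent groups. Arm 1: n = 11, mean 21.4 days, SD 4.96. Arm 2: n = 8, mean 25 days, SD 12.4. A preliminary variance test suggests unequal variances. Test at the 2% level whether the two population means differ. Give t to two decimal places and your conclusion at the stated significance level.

Let group 1 = arm 1, group 2 = arm 2. H0: μ_1 = μ_2; H1: μ_1 ≠ μ_2 (Welch's two-sample t-test, two-sided).
t = (x̄_1 − x̄_2)/√(s_1²/n_1 + s_2²/n_2) = (21.4 − 25)/√(4.96²/11 + 12.4²/8) = -0.78
Welch–Satterthwaite df ≈ 8.64
Two-sided p-value ≈ 0.458
Since p ≈ 0.458 > α = 0.02, fail to reject H0; the evidence is not statistically significant.

t = -0.78; fail to reject H0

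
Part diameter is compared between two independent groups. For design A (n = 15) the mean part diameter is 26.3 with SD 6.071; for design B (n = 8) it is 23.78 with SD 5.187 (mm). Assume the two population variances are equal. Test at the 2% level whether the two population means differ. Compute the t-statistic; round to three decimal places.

Let group 1 = design A, group 2 = design B. H0: μ_1 = μ_2; H1: μ_1 ≠ μ_2 (two-sample pooled-variance t-test, two-sided).
s_p² = [(15−1)·6.071² + (8−1)·5.187²]/(15+8−2) = 33.5397
t = (26.3 − 23.78)/√[33.5397·(1/15 + 1/8)] = 0.994
df = n₁ + n₂ − 2 = 21
Two-sided p-value ≈ 0.3316
Since p ≈ 0.3316 > α = 0.02, fail to reject H0; the data do not provide sufficient evidence against H0.

0.994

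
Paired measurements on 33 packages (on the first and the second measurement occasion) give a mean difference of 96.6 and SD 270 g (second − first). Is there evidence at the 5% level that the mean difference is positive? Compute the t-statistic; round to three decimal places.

H0: μ_d = 0; H1: μ_d > 0 (paired t-test on the differences, right-tailed).
t = d̄/(s_d/√n) = 96.6/(270/√33) = 2.055
df = n − 1 = 32
p-value = P(T ≥ 2.055) ≈ 0.024
Since p ≈ 0.024 < α = 0.05, reject H0; the data support H1.

2.055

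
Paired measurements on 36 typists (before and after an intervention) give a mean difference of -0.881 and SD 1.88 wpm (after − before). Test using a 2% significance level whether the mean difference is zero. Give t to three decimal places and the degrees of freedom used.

H0: μ_d = 0; H1: μ_d ≠ 0 (paired t-test on the differences, two-sided).
t = d̄/(s_d/√n) = -0.881/(1.88/√36) = -2.812
df = n − 1 = 35
Two-sided p-value ≈ 0.0080
Since p ≈ 0.0080 < α = 0.02, reject H0; the data support H1.

t = -2.812, df = 35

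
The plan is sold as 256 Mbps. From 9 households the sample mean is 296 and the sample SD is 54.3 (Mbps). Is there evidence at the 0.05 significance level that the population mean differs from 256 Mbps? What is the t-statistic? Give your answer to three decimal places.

2.210

H0: μ = 256; H1: μ ≠ 256 (one-sample t-test, two-sided).
t = (x̄ − μ₀)/(s/√n) = (296 − 256)/(54.3/√9) = 2.210
df = n − 1 = 8
Two-sided p-value ≈ 0.0581
Since p ≈ 0.0581 > α = 0.05, fail to reject H0; the evidence is not statistically significant.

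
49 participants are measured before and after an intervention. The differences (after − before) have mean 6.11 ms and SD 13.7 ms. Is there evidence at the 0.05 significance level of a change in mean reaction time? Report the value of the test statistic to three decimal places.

H0: μ_d = 0; H1: μ_d ≠ 0 (paired t-test on the differences, two-sided).
t = d̄/(s_d/√n) = 6.11/(13.7/√49) = 3.122
df = n − 1 = 48
Two-sided p-value ≈ 0.0030
Since p ≈ 0.0030 < α = 0.05, reject H0; the evidence is statistically significant.

3.122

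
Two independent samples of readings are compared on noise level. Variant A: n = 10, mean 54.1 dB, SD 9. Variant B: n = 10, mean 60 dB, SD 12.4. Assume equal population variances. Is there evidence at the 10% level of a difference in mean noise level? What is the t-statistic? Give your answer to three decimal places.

Let group 1 = variant A, group 2 = variant B. H0: μ_1 = μ_2; H1: μ_1 ≠ μ_2 (two-sample pooled-variance t-test, two-sided).
s_p² = [(10−1)·9² + (10−1)·12.4²]/(10+10−2) = 117.38
t = (54.1 − 60)/√[117.38·(1/10 + 1/10)] = -1.218
df = n₁ + n₂ − 2 = 18
Two-sided p-value ≈ 0.2391
Since p ≈ 0.2391 > α = 0.1, fail to reject H0; the data do not provide sufficient evidence against H0.

-1.218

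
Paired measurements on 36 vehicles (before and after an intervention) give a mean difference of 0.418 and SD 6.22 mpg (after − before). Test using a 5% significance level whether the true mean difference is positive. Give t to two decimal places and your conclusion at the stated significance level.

t = 0.40; fail to reject H0

H0: μ_d = 0; H1: μ_d > 0 (paired t-test on the differences, right-tailed).
t = d̄/(s_d/√n) = 0.418/(6.22/√36) = 0.40
df = n − 1 = 35
p-value = P(T ≥ 0.40) ≈ 0.345
Since p ≈ 0.345 > α = 0.05, fail to reject H0; the data do not provide sufficient evidence against H0.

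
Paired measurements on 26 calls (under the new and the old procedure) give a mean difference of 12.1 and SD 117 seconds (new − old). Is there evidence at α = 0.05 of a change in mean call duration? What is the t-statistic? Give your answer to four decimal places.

H0: μ_d = 0; H1: μ_d ≠ 0 (paired t-test on the differences, two-sided).
t = d̄/(s_d/√n) = 12.1/(117/√26) = 0.5273
df = n − 1 = 25
Two-sided p-value ≈ 0.6026
Since p ≈ 0.6026 > α = 0.05, fail to reject H0; the data do not provide sufficient evidence against H0.

0.5273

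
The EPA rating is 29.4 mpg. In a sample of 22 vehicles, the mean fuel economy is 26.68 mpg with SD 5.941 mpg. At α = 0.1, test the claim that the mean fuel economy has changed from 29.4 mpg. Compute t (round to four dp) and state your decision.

t = -2.1474; reject H0

H0: μ = 29.4; H1: μ ≠ 29.4 (one-sample t-test, two-sided).
t = (x̄ − μ₀)/(s/√n) = (26.68 − 29.4)/(5.941/√22) = -2.1474
df = n − 1 = 21
Two-sided p-value ≈ 0.044
Since p ≈ 0.044 < α = 0.1, reject H0; the data support H1.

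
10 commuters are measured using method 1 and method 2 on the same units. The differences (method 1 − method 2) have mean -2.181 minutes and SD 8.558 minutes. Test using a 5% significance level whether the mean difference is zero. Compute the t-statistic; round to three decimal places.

-0.806

H0: μ_d = 0; H1: μ_d ≠ 0 (paired t-test on the differences, two-sided).
t = d̄/(s_d/√n) = -2.181/(8.558/√10) = -0.806
df = n − 1 = 9
Two-sided p-value ≈ 0.4411
Since p ≈ 0.4411 > α = 0.05, fail to reject H0; the evidence is not statistically significant.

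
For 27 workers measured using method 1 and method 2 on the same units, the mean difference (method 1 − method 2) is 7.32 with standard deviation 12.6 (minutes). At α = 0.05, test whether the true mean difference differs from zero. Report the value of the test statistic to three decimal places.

H0: μ_d = 0; H1: μ_d ≠ 0 (paired t-test on the differences, two-sided).
t = d̄/(s_d/√n) = 7.32/(12.6/√27) = 3.019
df = n − 1 = 26
Two-sided p-value ≈ 0.0056
Since p ≈ 0.0056 < α = 0.05, reject H0; the evidence is statistically significant.

3.019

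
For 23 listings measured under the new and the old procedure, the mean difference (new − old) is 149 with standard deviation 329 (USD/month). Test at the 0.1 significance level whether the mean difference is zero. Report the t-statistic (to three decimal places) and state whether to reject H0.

H0: μ_d = 0; H1: μ_d ≠ 0 (paired t-test on the differences, two-sided).
t = d̄/(s_d/√n) = 149/(329/√23) = 2.172
df = n − 1 = 22
Two-sided p-value ≈ 0.0409
Since p ≈ 0.0409 < α = 0.1, reject H0; the evidence is statistically significant.

t = 2.172; reject H0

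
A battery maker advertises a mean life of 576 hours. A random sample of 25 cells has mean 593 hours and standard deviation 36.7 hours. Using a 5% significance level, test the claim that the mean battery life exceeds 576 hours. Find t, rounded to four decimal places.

H0: μ = 576; H1: μ > 576 (one-sample t-test, right-tailed).
t = (x̄ − μ₀)/(s/√n) = (593 − 576)/(36.7/√25) = 2.3161
df = n − 1 = 24
p-value = P(T ≥ 2.3161) ≈ 0.015
Since p ≈ 0.015 < α = 0.05, reject H0; the evidence is statistically significant.

2.3161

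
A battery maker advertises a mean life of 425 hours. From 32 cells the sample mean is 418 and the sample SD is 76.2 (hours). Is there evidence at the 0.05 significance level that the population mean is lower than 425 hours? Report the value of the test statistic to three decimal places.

H0: μ = 425; H1: μ < 425 (one-sample t-test, left-tailed).
t = (x̄ − μ₀)/(s/√n) = (418 − 425)/(76.2/√32) = -0.520
df = n − 1 = 31
p-value = P(T ≤ -0.520) ≈ 0.303
Since p ≈ 0.303 > α = 0.05, fail to reject H0; the evidence is not statistically significant.

-0.520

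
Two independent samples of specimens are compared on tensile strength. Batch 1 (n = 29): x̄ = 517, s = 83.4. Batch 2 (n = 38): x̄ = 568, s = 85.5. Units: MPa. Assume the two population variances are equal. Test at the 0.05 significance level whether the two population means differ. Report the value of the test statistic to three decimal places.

Let group 1 = batch 1, group 2 = batch 2. H0: μ_1 = μ_2; H1: μ_1 ≠ μ_2 (two-sample pooled-variance t-test, two-sided).
s_p² = [(29−1)·83.4² + (38−1)·85.5²]/(29+38−2) = 7157.46
t = (517 − 568)/√[7157.46·(1/29 + 1/38)] = -2.445
df = n₁ + n₂ − 2 = 65
Two-sided p-value ≈ 0.0172
Since p ≈ 0.0172 < α = 0.05, reject H0; the evidence is statistically significant.

-2.445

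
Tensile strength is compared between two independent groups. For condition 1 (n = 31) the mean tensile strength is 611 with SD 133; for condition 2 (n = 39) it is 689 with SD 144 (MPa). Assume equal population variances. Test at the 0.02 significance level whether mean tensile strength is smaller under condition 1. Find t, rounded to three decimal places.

-2.328

Let group 1 = condition 1, group 2 = condition 2. H0: μ_1 = μ_2; H1: μ_1 < μ_2 (two-sample pooled-variance t-test, left-tailed).
s_p² = [(31−1)·133² + (39−1)·144²]/(31+39−2) = 19391.7
t = (611 − 689)/√[19391.7·(1/31 + 1/39)] = -2.328
df = n₁ + n₂ − 2 = 68
p-value = P(T ≤ -2.328) ≈ 0.0115
Since p ≈ 0.0115 < α = 0.02, reject H0; the evidence is statistically significant.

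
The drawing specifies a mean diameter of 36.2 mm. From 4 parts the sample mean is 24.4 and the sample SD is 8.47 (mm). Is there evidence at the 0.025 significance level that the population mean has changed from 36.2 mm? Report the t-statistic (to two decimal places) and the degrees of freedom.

H0: μ = 36.2; H1: μ ≠ 36.2 (one-sample t-test, two-sided).
t = (x̄ − μ₀)/(s/√n) = (24.4 − 36.2)/(8.47/√4) = -2.79
df = n − 1 = 3
Two-sided p-value ≈ 0.0686
Since p ≈ 0.0686 > α = 0.025, fail to reject H0; the data do not provide sufficient evidence against H0.

t = -2.79, df = 3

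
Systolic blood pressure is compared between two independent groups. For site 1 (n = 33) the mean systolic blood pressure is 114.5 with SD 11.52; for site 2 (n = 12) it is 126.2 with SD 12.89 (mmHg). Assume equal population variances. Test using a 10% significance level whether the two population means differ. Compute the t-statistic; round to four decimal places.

Let group 1 = site 1, group 2 = site 2. H0: μ_1 = μ_2; H1: μ_1 ≠ μ_2 (two-sample pooled-variance t-test, two-sided).
s_p² = [(33−1)·11.52² + (12−1)·12.89²]/(33+12−2) = 141.265
t = (114.5 − 126.2)/√[141.265·(1/33 + 1/12)] = -2.9202
df = n₁ + n₂ − 2 = 43
Two-sided p-value ≈ 0.006
Since p ≈ 0.006 < α = 0.1, reject H0; the data support H1.

-2.9202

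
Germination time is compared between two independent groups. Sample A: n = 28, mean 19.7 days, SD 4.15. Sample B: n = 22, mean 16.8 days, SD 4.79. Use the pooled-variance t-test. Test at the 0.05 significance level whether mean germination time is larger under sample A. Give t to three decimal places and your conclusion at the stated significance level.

Let group 1 = sample A, group 2 = sample B. H0: μ_1 = μ_2; H1: μ_1 > μ_2 (two-sample pooled-variance t-test, right-tailed).
s_p² = [(28−1)·4.15² + (22−1)·4.79²]/(28+22−2) = 19.7257
t = (19.7 − 16.8)/√[19.7257·(1/28 + 1/22)] = 2.292
df = n₁ + n₂ − 2 = 48
p-value = P(T ≥ 2.292) ≈ 0.013
Since p ≈ 0.013 < α = 0.05, reject H0; the data support H1.

t = 2.292; reject H0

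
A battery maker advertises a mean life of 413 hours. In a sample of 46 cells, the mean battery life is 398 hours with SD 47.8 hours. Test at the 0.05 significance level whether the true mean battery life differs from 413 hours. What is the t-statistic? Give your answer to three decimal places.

-2.128

H0: μ = 413; H1: μ ≠ 413 (one-sample t-test, two-sided).
t = (x̄ − μ₀)/(s/√n) = (398 − 413)/(47.8/√46) = -2.128
df = n − 1 = 45
Two-sided p-value ≈ 0.039
Since p ≈ 0.039 < α = 0.05, reject H0; the evidence is statistically significant.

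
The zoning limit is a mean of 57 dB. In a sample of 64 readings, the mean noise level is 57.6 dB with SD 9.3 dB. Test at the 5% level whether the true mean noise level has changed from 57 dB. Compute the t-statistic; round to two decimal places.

H0: μ = 57; H1: μ ≠ 57 (one-sample t-test, two-sided).
t = (x̄ − μ₀)/(s/√n) = (57.6 − 57)/(9.3/√64) = 0.52
df = n − 1 = 63
Two-sided p-value ≈ 0.6076
Since p ≈ 0.6076 > α = 0.05, fail to reject H0; the data do not provide sufficient evidence against H0.

0.52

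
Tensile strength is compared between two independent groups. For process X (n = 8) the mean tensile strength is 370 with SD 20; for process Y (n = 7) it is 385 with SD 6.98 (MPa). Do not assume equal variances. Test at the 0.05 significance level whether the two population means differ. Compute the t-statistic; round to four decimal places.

-1.9875

Let group 1 = process X, group 2 = process Y. H0: μ_1 = μ_2; H1: μ_1 ≠ μ_2 (Welch's two-sample t-test, two-sided).
t = (x̄_1 − x̄_2)/√(s_1²/n_1 + s_2²/n_2) = (370 − 385)/√(20²/8 + 6.98²/7) = -1.9875
Welch–Satterthwaite df ≈ 8.88
Two-sided p-value ≈ 0.0785
Since p ≈ 0.0785 > α = 0.05, fail to reject H0; the evidence is not statistically significant.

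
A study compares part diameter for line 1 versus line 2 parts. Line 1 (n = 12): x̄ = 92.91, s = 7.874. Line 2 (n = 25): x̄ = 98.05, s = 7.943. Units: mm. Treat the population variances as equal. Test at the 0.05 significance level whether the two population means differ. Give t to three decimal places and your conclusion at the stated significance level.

Let group 1 = line 1, group 2 = line 2. H0: μ_1 = μ_2; H1: μ_1 ≠ μ_2 (two-sample pooled-variance t-test, two-sided).
s_p² = [(12−1)·7.874² + (25−1)·7.943²]/(12+25−2) = 62.7482
t = (92.91 − 98.05)/√[62.7482·(1/12 + 1/25)] = -1.848
df = n₁ + n₂ − 2 = 35
Two-sided p-value ≈ 0.073
Since p ≈ 0.073 > α = 0.05, fail to reject H0; the evidence is not statistically significant.

t = -1.848; fail to reject H0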